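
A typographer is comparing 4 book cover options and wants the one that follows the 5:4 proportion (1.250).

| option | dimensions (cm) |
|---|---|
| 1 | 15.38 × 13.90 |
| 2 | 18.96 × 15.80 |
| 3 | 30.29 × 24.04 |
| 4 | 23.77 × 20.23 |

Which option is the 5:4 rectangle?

3

Target 5:4 ≈ 1.250.
1: 1.106 (Δ0.144)  2: 1.200 (Δ0.050)  3: 1.260 (Δ0.010)  4: 1.175 (Δ0.075)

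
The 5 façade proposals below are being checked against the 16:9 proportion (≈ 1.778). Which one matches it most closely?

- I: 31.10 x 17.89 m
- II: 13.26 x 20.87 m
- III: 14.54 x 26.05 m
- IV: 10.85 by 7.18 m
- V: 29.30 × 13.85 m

Target 16:9 ≈ 1.778.
I: 1.738 (Δ0.040)  II: 1.574 (Δ0.204)  III: 1.792 (Δ0.014)  IV: 1.511 (Δ0.267)  V: 2.116 (Δ0.338)

III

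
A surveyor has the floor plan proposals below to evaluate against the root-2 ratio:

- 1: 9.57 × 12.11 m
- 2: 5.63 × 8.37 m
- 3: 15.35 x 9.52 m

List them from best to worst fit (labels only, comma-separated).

Ratios: 1 = 12.11 / 9.57 ≈ 1.265; 2 = 8.37 / 5.63 ≈ 1.487; 3 = 15.35 / 9.52 ≈ 1.612.
|Δ from 1.414|: 1 0.149; 2 0.073; 3 0.198.

2, 1, 3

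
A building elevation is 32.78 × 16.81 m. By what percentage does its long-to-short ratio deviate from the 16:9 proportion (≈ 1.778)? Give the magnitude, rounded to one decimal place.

9.7%

Ratio = 32.78 / 16.81 ≈ 1.9500.
Ideal 16:9 ≈ 1.7778. |1.9500 − 1.7778| / 1.7778 ≈ 9.69% → 9.7%.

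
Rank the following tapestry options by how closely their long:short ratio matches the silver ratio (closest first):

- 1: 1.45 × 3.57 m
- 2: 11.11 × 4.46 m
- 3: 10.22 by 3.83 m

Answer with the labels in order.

1, 2, 3

Ratios: 1 = 3.57 / 1.45 ≈ 2.462; 2 = 11.11 / 4.46 ≈ 2.491; 3 = 10.22 / 3.83 ≈ 2.668.
|Δ from 2.414|: 1 0.048; 2 0.077; 3 0.254.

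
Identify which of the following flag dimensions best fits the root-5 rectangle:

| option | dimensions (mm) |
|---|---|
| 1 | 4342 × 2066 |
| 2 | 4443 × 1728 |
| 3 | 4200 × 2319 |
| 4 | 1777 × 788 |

Ratios (long/short): 1 ≈ 2.102; 2 ≈ 2.571; 3 ≈ 1.811; 4 ≈ 2.255.
root-5 ≈ 2.236; option 4 is nearest (Δ 0.019).

4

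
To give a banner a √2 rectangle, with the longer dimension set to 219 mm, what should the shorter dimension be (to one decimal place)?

154.9 mm

root-2 ≈ 1.41421.
Shorter side = 219 ÷ 1.41421 ≈ 154.857 → 154.9 mm.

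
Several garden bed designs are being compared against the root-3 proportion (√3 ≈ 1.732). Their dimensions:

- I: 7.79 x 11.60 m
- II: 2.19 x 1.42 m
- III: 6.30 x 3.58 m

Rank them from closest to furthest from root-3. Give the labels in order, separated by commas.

I: 11.60/7.79 ≈ 1.489 → |1.489 − 1.732| = 0.243
II: 2.19/1.42 ≈ 1.542 → |1.542 − 1.732| = 0.190
III: 6.30/3.58 ≈ 1.760 → |1.760 − 1.732| = 0.028

III, II, I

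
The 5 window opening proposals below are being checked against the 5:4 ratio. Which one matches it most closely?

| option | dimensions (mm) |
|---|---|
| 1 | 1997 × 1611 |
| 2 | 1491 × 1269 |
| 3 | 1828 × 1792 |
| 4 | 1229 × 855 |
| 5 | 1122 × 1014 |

Ratios (long/short): 1 ≈ 1.240; 2 ≈ 1.175; 3 ≈ 1.020; 4 ≈ 1.437; 5 ≈ 1.107.
5:4 ≈ 1.250; option 1 is nearest (Δ 0.010).

1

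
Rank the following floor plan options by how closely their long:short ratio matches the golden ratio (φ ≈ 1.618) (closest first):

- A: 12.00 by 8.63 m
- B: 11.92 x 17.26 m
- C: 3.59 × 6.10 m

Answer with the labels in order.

Ratios: A = 12.00 / 8.63 ≈ 1.390; B = 17.26 / 11.92 ≈ 1.448; C = 6.10 / 3.59 ≈ 1.699.
|Δ from 1.618|: A 0.228; B 0.170; C 0.081.

C, B, A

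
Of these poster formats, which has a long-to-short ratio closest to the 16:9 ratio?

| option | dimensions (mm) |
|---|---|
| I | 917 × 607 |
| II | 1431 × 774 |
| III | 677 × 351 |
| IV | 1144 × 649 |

IV

Target 16:9 ≈ 1.778.
I: 1.511 (Δ0.267)  II: 1.849 (Δ0.071)  III: 1.929 (Δ0.151)  IV: 1.763 (Δ0.015)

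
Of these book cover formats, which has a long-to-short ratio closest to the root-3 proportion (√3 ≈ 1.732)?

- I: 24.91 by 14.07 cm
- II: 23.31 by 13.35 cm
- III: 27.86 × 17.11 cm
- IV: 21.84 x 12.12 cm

II

Ratios (long/short): I ≈ 1.770; II ≈ 1.746; III ≈ 1.628; IV ≈ 1.802.
root-3 ≈ 1.732; option II is nearest (Δ 0.014).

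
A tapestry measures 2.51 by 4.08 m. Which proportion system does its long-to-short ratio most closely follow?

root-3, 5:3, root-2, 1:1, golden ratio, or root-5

Ratio = 4.08 / 2.51 ≈ 1.625.
Distances: root-3 1.732 (Δ 0.107); 5:3 1.667 (Δ 0.042); root-2 1.414 (Δ 0.211); 1:1 1.000 (Δ 0.625); golden ratio 1.618 (Δ 0.007); root-5 2.236 (Δ 0.611).

golden ratio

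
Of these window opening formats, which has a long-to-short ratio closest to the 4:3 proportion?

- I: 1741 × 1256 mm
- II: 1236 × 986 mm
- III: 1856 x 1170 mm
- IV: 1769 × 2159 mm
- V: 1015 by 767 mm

Ratios (long/short): I ≈ 1.386; II ≈ 1.254; III ≈ 1.586; IV ≈ 1.220; V ≈ 1.323.
4:3 ≈ 1.333; option V is nearest (Δ 0.010).

V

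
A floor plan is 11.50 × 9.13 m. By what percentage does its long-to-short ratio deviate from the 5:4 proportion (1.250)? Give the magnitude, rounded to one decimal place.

0.8%

Ratio = 11.50 / 9.13 ≈ 1.2596.
Ideal 5:4 = 1.2500. |1.2596 − 1.2500| / 1.2500 ≈ 0.77% → 0.8%.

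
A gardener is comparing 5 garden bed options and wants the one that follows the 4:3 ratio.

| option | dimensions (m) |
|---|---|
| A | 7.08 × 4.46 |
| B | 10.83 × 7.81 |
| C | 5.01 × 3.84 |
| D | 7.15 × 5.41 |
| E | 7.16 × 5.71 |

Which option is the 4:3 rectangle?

Target 4:3 ≈ 1.333.
A: 1.587 (Δ0.254)  B: 1.387 (Δ0.054)  C: 1.305 (Δ0.028)  D: 1.322 (Δ0.011)  E: 1.254 (Δ0.079)

D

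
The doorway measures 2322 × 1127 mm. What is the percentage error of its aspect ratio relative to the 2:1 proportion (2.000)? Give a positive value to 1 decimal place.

3.0%

Ratio = 2322 / 1127 ≈ 2.0603.
Ideal 2:1 = 2.0000. |2.0603 − 2.0000| / 2.0000 ≈ 3.01% → 3.0%.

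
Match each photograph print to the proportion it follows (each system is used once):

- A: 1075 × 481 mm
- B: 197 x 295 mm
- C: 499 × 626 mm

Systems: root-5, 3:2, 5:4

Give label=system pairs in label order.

Ratios: A ≈ 2.235; B ≈ 1.497; C ≈ 1.255.
Targets: root-5 ≈ 2.236; 3:2 ≈ 1.500; 5:4 ≈ 1.250.

A=root-5, B=3:2, C=5:4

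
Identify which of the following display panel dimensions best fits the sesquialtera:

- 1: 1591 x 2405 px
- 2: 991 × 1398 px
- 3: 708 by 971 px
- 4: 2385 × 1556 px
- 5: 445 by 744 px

1

Ratios (long/short): 1 ≈ 1.512; 2 ≈ 1.411; 3 ≈ 1.371; 4 ≈ 1.533; 5 ≈ 1.672.
3:2 ≈ 1.500; option 1 is nearest (Δ 0.012).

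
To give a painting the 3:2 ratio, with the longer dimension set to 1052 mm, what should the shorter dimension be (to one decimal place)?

701.3 mm

3:2 = 1.50000.
Shorter side = 1052 ÷ 1.50000 ≈ 701.333 → 701.3 mm.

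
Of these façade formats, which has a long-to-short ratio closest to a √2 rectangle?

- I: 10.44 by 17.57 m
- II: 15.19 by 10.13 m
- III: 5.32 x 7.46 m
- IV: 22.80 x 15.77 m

Ratios (long/short): I ≈ 1.683; II ≈ 1.500; III ≈ 1.402; IV ≈ 1.446.
root-2 ≈ 1.414; option III is nearest (Δ 0.012).

III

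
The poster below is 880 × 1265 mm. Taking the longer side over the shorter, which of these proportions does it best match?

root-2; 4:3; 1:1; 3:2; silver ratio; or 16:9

root-2

1265/880 ≈ 1.438. Nearest candidates are root-2 (1.414, off by 0.024) and 3:2 (1.500, off by 0.062).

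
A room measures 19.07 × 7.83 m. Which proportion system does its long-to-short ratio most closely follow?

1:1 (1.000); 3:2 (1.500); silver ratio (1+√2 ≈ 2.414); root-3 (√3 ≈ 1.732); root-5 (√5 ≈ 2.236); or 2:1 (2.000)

silver ratio

Ratio = 19.07 / 7.83 ≈ 2.436.
Distances: 1:1 1.000 (Δ 1.436); 3:2 1.500 (Δ 0.936); silver ratio 2.414 (Δ 0.022); root-3 1.732 (Δ 0.704); root-5 2.236 (Δ 0.200); 2:1 2.000 (Δ 0.436).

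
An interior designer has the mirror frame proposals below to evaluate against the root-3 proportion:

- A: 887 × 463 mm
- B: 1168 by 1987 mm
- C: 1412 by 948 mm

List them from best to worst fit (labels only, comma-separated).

Ratios: A = 887 / 463 ≈ 1.916; B = 1987 / 1168 ≈ 1.701; C = 1412 / 948 ≈ 1.489.
|Δ from 1.732|: A 0.184; B 0.031; C 0.243.

B, A, C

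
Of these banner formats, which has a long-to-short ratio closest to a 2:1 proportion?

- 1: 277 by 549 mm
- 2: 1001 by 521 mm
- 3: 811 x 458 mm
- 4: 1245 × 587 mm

1

Ratios (long/short): 1 ≈ 1.982; 2 ≈ 1.921; 3 ≈ 1.771; 4 ≈ 2.121.
2:1 ≈ 2.000; option 1 is nearest (Δ 0.018).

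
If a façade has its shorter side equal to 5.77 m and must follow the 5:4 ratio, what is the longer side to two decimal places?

5:4 = 1.25000.
Longer side = 5.77 × 1.25000 ≈ 7.2125 → 7.21 m.

7.21 m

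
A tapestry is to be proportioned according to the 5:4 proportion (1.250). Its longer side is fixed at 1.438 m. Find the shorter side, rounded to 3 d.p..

1.150 m

5:4 = 1.25000.
Shorter side = 1.438 ÷ 1.25000 ≈ 1.15040 → 1.150 m.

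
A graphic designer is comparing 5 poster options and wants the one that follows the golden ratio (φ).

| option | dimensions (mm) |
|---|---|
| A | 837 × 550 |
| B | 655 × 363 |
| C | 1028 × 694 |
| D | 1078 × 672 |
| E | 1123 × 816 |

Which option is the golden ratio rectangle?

Ratios (long/short): A ≈ 1.522; B ≈ 1.804; C ≈ 1.481; D ≈ 1.604; E ≈ 1.376.
golden ratio ≈ 1.618; option D is nearest (Δ 0.014).

D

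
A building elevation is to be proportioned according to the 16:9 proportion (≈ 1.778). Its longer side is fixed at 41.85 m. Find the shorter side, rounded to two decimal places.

16:9 ≈ 1.77778.
Shorter side = 41.85 ÷ 1.77778 ≈ 23.5406 → 23.54 m.

23.54 m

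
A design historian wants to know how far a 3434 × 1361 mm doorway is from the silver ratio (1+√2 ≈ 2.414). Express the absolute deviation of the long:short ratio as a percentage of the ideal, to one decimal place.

4.5%

Ratio = 3434 / 1361 ≈ 2.5231.
Ideal silver ratio ≈ 2.4142. |2.5231 − 2.4142| / 2.4142 ≈ 4.51% → 4.5%.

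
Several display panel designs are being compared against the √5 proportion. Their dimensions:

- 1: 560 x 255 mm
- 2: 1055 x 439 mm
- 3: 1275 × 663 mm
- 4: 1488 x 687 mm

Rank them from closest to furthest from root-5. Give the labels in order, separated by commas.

1, 4, 2, 3

1: 560/255 ≈ 2.196 → |2.196 − 2.236| = 0.040
2: 1055/439 ≈ 2.403 → |2.403 − 2.236| = 0.167
3: 1275/663 ≈ 1.923 → |1.923 − 2.236| = 0.313
4: 1488/687 ≈ 2.166 → |2.166 − 2.236| = 0.070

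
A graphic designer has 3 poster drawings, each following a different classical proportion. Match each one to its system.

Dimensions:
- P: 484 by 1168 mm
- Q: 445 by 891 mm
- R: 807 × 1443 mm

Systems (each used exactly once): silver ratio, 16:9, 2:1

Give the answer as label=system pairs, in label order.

P=silver ratio, Q=2:1, R=16:9

Ratios: P ≈ 2.413; Q ≈ 2.002; R ≈ 1.788.
Targets: silver ratio ≈ 2.414; 16:9 ≈ 1.778; 2:1 ≈ 2.000.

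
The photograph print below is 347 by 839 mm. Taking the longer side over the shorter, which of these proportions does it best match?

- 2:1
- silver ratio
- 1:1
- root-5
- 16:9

silver ratio

839/347 ≈ 2.418. Nearest candidates are silver ratio (2.414, off by 0.004) and root-5 (2.236, off by 0.182).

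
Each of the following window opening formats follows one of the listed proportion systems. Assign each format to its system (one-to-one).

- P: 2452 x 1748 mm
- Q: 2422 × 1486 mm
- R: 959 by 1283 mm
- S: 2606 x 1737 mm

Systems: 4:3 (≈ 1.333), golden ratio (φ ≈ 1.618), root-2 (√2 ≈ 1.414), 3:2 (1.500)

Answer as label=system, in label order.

Ratios: P ≈ 1.403; Q ≈ 1.630; R ≈ 1.338; S ≈ 1.500.
Targets: 4:3 ≈ 1.333; golden ratio ≈ 1.618; root-2 ≈ 1.414; 3:2 ≈ 1.500.

P=root-2, Q=golden ratio, R=4:3, S=3:2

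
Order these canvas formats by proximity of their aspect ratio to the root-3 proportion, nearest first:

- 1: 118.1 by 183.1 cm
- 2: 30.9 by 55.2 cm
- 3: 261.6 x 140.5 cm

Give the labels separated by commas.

2, 3, 1

1: 183.1/118.1 ≈ 1.550 → |1.550 − 1.732| = 0.182
2: 55.2/30.9 ≈ 1.786 → |1.786 − 1.732| = 0.054
3: 261.6/140.5 ≈ 1.862 → |1.862 − 1.732| = 0.130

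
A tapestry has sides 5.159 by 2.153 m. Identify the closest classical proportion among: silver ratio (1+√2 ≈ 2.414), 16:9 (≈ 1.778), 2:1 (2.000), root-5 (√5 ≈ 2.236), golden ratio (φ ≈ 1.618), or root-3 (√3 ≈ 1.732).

silver ratio

5.159/2.153 ≈ 2.396. Nearest candidates are silver ratio (2.414, off by 0.018) and root-5 (2.236, off by 0.160).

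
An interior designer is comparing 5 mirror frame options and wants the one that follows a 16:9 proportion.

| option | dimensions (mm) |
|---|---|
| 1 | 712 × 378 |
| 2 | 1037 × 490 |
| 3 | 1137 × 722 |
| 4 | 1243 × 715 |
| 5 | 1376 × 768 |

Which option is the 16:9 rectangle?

5

Target 16:9 ≈ 1.778.
1: 1.884 (Δ0.106)  2: 2.116 (Δ0.338)  3: 1.575 (Δ0.203)  4: 1.738 (Δ0.040)  5: 1.792 (Δ0.014)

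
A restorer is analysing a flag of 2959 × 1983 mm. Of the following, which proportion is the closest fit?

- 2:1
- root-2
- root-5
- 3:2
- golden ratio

3:2

Ratio = 2959 / 1983 ≈ 1.492.
Distances: 2:1 2.000 (Δ 0.508); root-2 1.414 (Δ 0.078); root-5 2.236 (Δ 0.744); 3:2 1.500 (Δ 0.008); golden ratio 1.618 (Δ 0.126).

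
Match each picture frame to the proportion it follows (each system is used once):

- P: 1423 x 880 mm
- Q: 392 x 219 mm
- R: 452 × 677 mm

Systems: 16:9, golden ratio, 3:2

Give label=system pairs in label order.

P = 1423/880 ≈ 1.617 → golden ratio (1.618)
Q = 392/219 ≈ 1.790 → 16:9 (1.778)
R = 677/452 ≈ 1.498 → 3:2 (1.500)

P=golden ratio, Q=16:9, R=3:2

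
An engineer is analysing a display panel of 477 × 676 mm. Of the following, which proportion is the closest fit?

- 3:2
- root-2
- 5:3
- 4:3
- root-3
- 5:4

676/477 ≈ 1.417. Nearest candidates are root-2 (1.414, off by 0.003) and 3:2 (1.500, off by 0.083).

root-2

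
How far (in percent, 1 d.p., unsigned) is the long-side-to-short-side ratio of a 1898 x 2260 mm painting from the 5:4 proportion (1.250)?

Ratio = 2260 / 1898 ≈ 1.1907.
Ideal 5:4 = 1.2500. |1.1907 − 1.2500| / 1.2500 ≈ 4.74% → 4.7%.

4.7%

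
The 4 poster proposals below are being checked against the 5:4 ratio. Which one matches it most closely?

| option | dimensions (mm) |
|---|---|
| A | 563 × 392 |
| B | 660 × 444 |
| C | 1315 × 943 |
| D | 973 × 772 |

D

Target 5:4 ≈ 1.250.
A: 1.436 (Δ0.186)  B: 1.486 (Δ0.236)  C: 1.394 (Δ0.144)  D: 1.260 (Δ0.010)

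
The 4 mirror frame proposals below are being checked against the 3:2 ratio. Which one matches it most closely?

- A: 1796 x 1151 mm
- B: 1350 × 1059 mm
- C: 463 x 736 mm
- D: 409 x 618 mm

D

Ratios (long/short): A ≈ 1.560; B ≈ 1.275; C ≈ 1.590; D ≈ 1.511.
3:2 ≈ 1.500; option D is nearest (Δ 0.011).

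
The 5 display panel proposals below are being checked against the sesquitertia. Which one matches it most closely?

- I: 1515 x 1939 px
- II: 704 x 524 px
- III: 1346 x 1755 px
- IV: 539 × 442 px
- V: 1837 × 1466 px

Target 4:3 ≈ 1.333.
I: 1.280 (Δ0.053)  II: 1.344 (Δ0.011)  III: 1.304 (Δ0.029)  IV: 1.219 (Δ0.114)  V: 1.253 (Δ0.080)

II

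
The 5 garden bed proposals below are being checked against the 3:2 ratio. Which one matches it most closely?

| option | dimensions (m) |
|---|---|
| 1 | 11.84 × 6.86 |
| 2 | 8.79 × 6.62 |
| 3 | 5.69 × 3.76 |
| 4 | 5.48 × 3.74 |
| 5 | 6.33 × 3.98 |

3

Ratios (long/short): 1 ≈ 1.726; 2 ≈ 1.328; 3 ≈ 1.513; 4 ≈ 1.465; 5 ≈ 1.590.
3:2 ≈ 1.500; option 3 is nearest (Δ 0.013).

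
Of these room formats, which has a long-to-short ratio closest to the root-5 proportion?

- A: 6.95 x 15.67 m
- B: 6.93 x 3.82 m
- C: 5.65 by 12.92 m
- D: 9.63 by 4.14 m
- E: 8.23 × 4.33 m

A

Target root-5 ≈ 2.236.
A: 2.255 (Δ0.019)  B: 1.814 (Δ0.422)  C: 2.287 (Δ0.051)  D: 2.326 (Δ0.090)  E: 1.901 (Δ0.335)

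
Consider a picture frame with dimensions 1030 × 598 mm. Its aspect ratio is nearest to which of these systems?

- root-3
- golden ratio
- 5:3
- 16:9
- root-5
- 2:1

1030/598 ≈ 1.722. Nearest candidates are root-3 (1.732, off by 0.010) and 16:9 (1.778, off by 0.056).

root-3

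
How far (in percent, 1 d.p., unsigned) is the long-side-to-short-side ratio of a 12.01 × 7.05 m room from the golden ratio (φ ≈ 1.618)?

Ratio = 12.01 / 7.05 ≈ 1.7035.
Ideal golden ratio ≈ 1.6180. |1.7035 − 1.6180| / 1.6180 ≈ 5.28% → 5.3%.

5.3%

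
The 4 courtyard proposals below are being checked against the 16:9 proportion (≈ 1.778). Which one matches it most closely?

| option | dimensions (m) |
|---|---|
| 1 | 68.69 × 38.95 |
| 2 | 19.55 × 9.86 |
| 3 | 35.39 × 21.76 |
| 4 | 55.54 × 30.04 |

Target 16:9 ≈ 1.778.
1: 1.764 (Δ0.014)  2: 1.983 (Δ0.205)  3: 1.626 (Δ0.152)  4: 1.849 (Δ0.071)

1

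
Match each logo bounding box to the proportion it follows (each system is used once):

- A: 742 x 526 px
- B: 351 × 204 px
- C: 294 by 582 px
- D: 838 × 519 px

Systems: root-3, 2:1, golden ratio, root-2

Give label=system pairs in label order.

A=root-2, B=root-3, C=2:1, D=golden ratio

Ratios: A ≈ 1.411; B ≈ 1.721; C ≈ 1.980; D ≈ 1.615.
Targets: root-3 ≈ 1.732; 2:1 ≈ 2.000; golden ratio ≈ 1.618; root-2 ≈ 1.414.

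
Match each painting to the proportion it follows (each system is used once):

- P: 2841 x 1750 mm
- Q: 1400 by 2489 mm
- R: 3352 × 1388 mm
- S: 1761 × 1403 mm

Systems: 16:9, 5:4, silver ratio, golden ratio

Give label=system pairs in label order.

P=golden ratio, Q=16:9, R=silver ratio, S=5:4

Ratios: P ≈ 1.623; Q ≈ 1.778; R ≈ 2.415; S ≈ 1.255.
Targets: 16:9 ≈ 1.778; 5:4 ≈ 1.250; silver ratio ≈ 2.414; golden ratio ≈ 1.618.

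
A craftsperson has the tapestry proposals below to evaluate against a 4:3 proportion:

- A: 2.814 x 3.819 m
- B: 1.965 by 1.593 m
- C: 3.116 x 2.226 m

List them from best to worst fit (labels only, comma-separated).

A: 3.819/2.814 ≈ 1.357 → |1.357 − 1.333| = 0.024
B: 1.965/1.593 ≈ 1.234 → |1.234 − 1.333| = 0.099
C: 3.116/2.226 ≈ 1.400 → |1.400 − 1.333| = 0.067

A, C, B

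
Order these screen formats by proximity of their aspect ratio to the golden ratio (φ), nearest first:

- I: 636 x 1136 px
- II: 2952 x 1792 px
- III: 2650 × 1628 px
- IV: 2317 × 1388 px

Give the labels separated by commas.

III, II, IV, I

Ratios: I = 1136 / 636 ≈ 1.786; II = 2952 / 1792 ≈ 1.647; III = 2650 / 1628 ≈ 1.628; IV = 2317 / 1388 ≈ 1.669.
|Δ from 1.618|: I 0.168; II 0.029; III 0.010; IV 0.051.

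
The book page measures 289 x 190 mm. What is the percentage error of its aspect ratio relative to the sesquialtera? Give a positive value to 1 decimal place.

1.4%

Ratio = 289 / 190 ≈ 1.5211.
Ideal 3:2 = 1.5000. |1.5211 − 1.5000| / 1.5000 ≈ 1.41% → 1.4%.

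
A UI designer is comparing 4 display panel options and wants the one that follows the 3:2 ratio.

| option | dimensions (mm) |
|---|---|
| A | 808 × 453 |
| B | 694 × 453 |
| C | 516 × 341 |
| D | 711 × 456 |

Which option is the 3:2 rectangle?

C

Target 3:2 ≈ 1.500.
A: 1.784 (Δ0.284)  B: 1.532 (Δ0.032)  C: 1.513 (Δ0.013)  D: 1.559 (Δ0.059)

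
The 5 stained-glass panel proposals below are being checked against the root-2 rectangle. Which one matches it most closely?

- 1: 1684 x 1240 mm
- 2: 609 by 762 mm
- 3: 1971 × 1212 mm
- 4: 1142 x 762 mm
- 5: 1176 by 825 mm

5

Ratios (long/short): 1 ≈ 1.358; 2 ≈ 1.251; 3 ≈ 1.626; 4 ≈ 1.499; 5 ≈ 1.425.
root-2 ≈ 1.414; option 5 is nearest (Δ 0.011).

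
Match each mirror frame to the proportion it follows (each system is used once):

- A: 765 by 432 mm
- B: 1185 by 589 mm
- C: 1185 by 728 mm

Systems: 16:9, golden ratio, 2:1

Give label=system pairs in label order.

A=16:9, B=2:1, C=golden ratio

Ratios: A ≈ 1.771; B ≈ 2.012; C ≈ 1.628.
Targets: 16:9 ≈ 1.778; golden ratio ≈ 1.618; 2:1 ≈ 2.000.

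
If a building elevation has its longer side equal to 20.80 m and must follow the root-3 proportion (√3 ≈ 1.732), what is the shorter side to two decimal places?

12.01 m

root-3 ≈ 1.73205.
Shorter side = 20.80 ÷ 1.73205 ≈ 12.0089 → 12.01 m.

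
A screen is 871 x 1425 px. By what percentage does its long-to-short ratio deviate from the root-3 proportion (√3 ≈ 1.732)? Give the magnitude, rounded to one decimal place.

5.5%

Ratio = 1425 / 871 ≈ 1.6361.
Ideal root-3 ≈ 1.7321. |1.6361 − 1.7321| / 1.7321 ≈ 5.54% → 5.5%.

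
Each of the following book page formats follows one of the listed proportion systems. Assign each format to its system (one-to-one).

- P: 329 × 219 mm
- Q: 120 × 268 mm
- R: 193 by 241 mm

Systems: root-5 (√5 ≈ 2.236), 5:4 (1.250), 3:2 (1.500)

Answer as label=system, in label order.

P=3:2, Q=root-5, R=5:4

Ratios: P ≈ 1.502; Q ≈ 2.233; R ≈ 1.249.
Targets: root-5 ≈ 2.236; 5:4 ≈ 1.250; 3:2 ≈ 1.500.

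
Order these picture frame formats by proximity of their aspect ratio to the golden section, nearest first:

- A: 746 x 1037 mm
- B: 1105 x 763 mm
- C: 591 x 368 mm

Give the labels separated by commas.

Ratios: A = 1037 / 746 ≈ 1.390; B = 1105 / 763 ≈ 1.448; C = 591 / 368 ≈ 1.606.
|Δ from 1.618|: A 0.228; B 0.170; C 0.012.

C, B, A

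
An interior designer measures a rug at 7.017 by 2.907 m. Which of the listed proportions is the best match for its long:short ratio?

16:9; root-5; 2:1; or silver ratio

silver ratio

Ratio = 7.017 / 2.907 ≈ 2.414.
Distances: 16:9 1.778 (Δ 0.636); root-5 2.236 (Δ 0.178); 2:1 2.000 (Δ 0.414); silver ratio 2.414 (Δ 0.000).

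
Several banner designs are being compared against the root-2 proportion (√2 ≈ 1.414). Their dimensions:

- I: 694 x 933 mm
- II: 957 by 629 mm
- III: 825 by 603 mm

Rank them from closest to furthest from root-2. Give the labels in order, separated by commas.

Ratios: I = 933 / 694 ≈ 1.344; II = 957 / 629 ≈ 1.521; III = 825 / 603 ≈ 1.368.
|Δ from 1.414|: I 0.070; II 0.107; III 0.046.

III, I, II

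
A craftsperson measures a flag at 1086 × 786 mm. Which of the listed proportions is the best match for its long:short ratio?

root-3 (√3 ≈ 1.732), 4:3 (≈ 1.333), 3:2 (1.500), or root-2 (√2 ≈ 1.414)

root-2

Ratio = 1086 / 786 ≈ 1.382.
Distances: root-3 1.732 (Δ 0.350); 4:3 1.333 (Δ 0.049); 3:2 1.500 (Δ 0.118); root-2 1.414 (Δ 0.032).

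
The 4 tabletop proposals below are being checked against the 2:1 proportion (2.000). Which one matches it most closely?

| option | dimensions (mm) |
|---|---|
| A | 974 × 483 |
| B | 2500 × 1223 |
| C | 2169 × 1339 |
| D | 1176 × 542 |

A

Target 2:1 ≈ 2.000.
A: 2.017 (Δ0.017)  B: 2.044 (Δ0.044)  C: 1.620 (Δ0.380)  D: 2.170 (Δ0.170)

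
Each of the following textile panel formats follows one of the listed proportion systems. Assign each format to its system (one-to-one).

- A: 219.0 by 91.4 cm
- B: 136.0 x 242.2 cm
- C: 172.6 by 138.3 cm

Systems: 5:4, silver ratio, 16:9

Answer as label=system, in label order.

A=silver ratio, B=16:9, C=5:4

A = 219.0/91.4 ≈ 2.396 → silver ratio (2.414)
B = 242.2/136.0 ≈ 1.781 → 16:9 (1.778)
C = 172.6/138.3 ≈ 1.248 → 5:4 (1.250)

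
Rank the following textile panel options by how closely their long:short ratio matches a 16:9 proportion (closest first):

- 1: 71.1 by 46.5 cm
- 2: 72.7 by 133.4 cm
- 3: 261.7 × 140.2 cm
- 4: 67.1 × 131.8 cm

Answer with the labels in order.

Ratios: 1 = 71.1 / 46.5 ≈ 1.529; 2 = 133.4 / 72.7 ≈ 1.835; 3 = 261.7 / 140.2 ≈ 1.867; 4 = 131.8 / 67.1 ≈ 1.964.
|Δ from 1.778|: 1 0.249; 2 0.057; 3 0.089; 4 0.186.

2, 3, 4, 1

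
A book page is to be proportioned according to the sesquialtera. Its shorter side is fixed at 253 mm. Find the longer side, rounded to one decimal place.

3:2 = 1.50000.
Longer side = 253 × 1.50000 ≈ 379.500 → 379.5 mm.

379.5 mm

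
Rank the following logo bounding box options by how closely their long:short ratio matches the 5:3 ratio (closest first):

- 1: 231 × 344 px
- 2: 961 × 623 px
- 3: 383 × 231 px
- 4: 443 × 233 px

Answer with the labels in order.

3, 2, 1, 4

1: 344/231 ≈ 1.489 → |1.489 − 1.667| = 0.178
2: 961/623 ≈ 1.543 → |1.543 − 1.667| = 0.124
3: 383/231 ≈ 1.658 → |1.658 − 1.667| = 0.009
4: 443/233 ≈ 1.901 → |1.901 − 1.667| = 0.234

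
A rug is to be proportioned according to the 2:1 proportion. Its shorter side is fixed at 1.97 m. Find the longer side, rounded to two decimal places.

2:1 = 2.00000.
Longer side = 1.97 × 2.00000 ≈ 3.9400 → 3.94 m.

3.94 m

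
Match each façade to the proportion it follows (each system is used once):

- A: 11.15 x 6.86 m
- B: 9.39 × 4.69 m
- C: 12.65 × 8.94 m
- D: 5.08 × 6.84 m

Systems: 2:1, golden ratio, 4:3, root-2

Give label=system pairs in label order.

Ratios: A ≈ 1.625; B ≈ 2.002; C ≈ 1.415; D ≈ 1.346.
Targets: 2:1 ≈ 2.000; golden ratio ≈ 1.618; 4:3 ≈ 1.333; root-2 ≈ 1.414.

A=golden ratio, B=2:1, C=root-2, D=4:3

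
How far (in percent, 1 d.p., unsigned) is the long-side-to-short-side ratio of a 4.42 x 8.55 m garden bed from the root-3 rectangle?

Ratio = 8.55 / 4.42 ≈ 1.9344.
Ideal root-3 ≈ 1.7321. |1.9344 − 1.7321| / 1.7321 ≈ 11.68% → 11.7%.

11.7%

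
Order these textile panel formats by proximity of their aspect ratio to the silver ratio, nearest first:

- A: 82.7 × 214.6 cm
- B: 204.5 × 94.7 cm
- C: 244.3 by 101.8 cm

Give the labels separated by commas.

C, A, B

A: 214.6/82.7 ≈ 2.595 → |2.595 − 2.414| = 0.181
B: 204.5/94.7 ≈ 2.159 → |2.159 − 2.414| = 0.255
C: 244.3/101.8 ≈ 2.400 → |2.400 − 2.414| = 0.014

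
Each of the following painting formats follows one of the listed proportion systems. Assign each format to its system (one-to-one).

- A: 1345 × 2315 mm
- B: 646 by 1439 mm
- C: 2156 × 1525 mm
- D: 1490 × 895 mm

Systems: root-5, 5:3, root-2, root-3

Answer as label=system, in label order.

A = 2315/1345 ≈ 1.721 → root-3 (1.732)
B = 1439/646 ≈ 2.228 → root-5 (2.236)
C = 2156/1525 ≈ 1.414 → root-2 (1.414)
D = 1490/895 ≈ 1.665 → 5:3 (1.667)

A=root-3, B=root-5, C=root-2, D=5:3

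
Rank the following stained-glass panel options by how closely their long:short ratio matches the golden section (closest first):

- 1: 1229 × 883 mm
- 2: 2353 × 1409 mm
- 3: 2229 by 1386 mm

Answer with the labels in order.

3, 2, 1

1: 1229/883 ≈ 1.392 → |1.392 − 1.618| = 0.226
2: 2353/1409 ≈ 1.670 → |1.670 − 1.618| = 0.052
3: 2229/1386 ≈ 1.608 → |1.608 − 1.618| = 0.010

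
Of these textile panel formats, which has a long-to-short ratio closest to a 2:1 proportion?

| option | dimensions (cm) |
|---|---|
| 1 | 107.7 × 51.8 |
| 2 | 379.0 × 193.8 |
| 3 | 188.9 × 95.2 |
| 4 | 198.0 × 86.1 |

3

Target 2:1 ≈ 2.000.
1: 2.079 (Δ0.079)  2: 1.956 (Δ0.044)  3: 1.984 (Δ0.016)  4: 2.300 (Δ0.300)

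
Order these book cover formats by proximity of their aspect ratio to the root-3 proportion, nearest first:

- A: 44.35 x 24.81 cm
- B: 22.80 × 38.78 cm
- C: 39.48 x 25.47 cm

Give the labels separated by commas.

Ratios: A = 44.35 / 24.81 ≈ 1.788; B = 38.78 / 22.80 ≈ 1.701; C = 39.48 / 25.47 ≈ 1.550.
|Δ from 1.732|: A 0.056; B 0.031; C 0.182.

B, A, C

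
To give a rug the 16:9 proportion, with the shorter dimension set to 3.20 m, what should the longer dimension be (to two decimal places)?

5.69 m

16:9 ≈ 1.77778.
Longer side = 3.20 × 1.77778 ≈ 5.6889 → 5.69 m.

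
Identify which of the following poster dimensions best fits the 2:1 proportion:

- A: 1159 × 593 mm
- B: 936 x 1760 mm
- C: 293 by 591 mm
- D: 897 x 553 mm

C

Ratios (long/short): A ≈ 1.954; B ≈ 1.880; C ≈ 2.017; D ≈ 1.622.
2:1 ≈ 2.000; option C is nearest (Δ 0.017).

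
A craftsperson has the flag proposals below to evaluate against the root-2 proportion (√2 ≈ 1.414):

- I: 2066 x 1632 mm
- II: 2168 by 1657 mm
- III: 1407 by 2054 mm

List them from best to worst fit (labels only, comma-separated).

III, II, I

Ratios: I = 2066 / 1632 ≈ 1.266; II = 2168 / 1657 ≈ 1.308; III = 2054 / 1407 ≈ 1.460.
|Δ from 1.414|: I 0.148; II 0.106; III 0.046.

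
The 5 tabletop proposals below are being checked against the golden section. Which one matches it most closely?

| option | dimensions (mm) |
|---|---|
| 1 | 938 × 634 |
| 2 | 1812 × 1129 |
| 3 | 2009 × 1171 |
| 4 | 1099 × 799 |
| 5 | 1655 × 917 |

2

Target golden ratio ≈ 1.618.
1: 1.479 (Δ0.139)  2: 1.605 (Δ0.013)  3: 1.716 (Δ0.098)  4: 1.375 (Δ0.243)  5: 1.805 (Δ0.187)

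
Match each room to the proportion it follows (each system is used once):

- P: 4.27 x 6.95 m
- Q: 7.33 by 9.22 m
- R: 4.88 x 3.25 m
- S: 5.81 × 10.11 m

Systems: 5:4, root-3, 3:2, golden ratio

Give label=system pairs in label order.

P=golden ratio, Q=5:4, R=3:2, S=root-3

Ratios: P ≈ 1.628; Q ≈ 1.258; R ≈ 1.502; S ≈ 1.740.
Targets: 5:4 ≈ 1.250; root-3 ≈ 1.732; 3:2 ≈ 1.500; golden ratio ≈ 1.618.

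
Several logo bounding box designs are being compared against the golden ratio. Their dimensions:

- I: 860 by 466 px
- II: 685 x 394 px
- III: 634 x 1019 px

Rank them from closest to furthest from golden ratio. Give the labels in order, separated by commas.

III, II, I

Ratios: I = 860 / 466 ≈ 1.845; II = 685 / 394 ≈ 1.739; III = 1019 / 634 ≈ 1.607.
|Δ from 1.618|: I 0.227; II 0.121; III 0.011.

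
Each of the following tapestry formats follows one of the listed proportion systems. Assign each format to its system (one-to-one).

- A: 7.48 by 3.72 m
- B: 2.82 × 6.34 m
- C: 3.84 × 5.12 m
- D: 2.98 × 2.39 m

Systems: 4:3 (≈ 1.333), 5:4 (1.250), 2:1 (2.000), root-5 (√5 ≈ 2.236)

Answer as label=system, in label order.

A=2:1, B=root-5, C=4:3, D=5:4

A = 7.48/3.72 ≈ 2.011 → 2:1 (2.000)
B = 6.34/2.82 ≈ 2.248 → root-5 (2.236)
C = 5.12/3.84 ≈ 1.333 → 4:3 (1.333)
D = 2.98/2.39 ≈ 1.247 → 5:4 (1.250)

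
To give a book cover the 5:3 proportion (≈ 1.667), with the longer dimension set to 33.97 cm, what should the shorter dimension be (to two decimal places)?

5:3 ≈ 1.66667.
Shorter side = 33.97 ÷ 1.66667 ≈ 20.3820 → 20.38 cm.

20.38 cm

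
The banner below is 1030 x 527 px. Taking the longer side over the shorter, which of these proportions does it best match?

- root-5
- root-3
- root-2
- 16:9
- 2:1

2:1

Ratio = 1030 / 527 ≈ 1.954.
Distances: root-5 2.236 (Δ 0.282); root-3 1.732 (Δ 0.222); root-2 1.414 (Δ 0.540); 16:9 1.778 (Δ 0.176); 2:1 2.000 (Δ 0.046).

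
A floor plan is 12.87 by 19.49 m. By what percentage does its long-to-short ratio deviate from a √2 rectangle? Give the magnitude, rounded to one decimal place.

Ratio = 19.49 / 12.87 ≈ 1.5144.
Ideal root-2 ≈ 1.4142. |1.5144 − 1.4142| / 1.4142 ≈ 7.09% → 7.1%.

7.1%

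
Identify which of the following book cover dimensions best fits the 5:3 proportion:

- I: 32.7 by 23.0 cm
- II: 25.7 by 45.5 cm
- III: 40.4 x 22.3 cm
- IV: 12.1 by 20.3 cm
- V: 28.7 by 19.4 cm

IV

Target 5:3 ≈ 1.667.
I: 1.422 (Δ0.245)  II: 1.770 (Δ0.103)  III: 1.812 (Δ0.145)  IV: 1.678 (Δ0.011)  V: 1.479 (Δ0.188)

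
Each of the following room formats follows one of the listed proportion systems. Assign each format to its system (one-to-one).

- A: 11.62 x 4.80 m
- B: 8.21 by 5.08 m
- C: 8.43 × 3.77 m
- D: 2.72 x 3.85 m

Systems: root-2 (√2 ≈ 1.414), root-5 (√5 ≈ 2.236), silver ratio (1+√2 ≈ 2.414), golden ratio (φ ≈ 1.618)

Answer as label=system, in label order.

Ratios: A ≈ 2.421; B ≈ 1.616; C ≈ 2.236; D ≈ 1.415.
Targets: root-2 ≈ 1.414; root-5 ≈ 2.236; silver ratio ≈ 2.414; golden ratio ≈ 1.618.

A=silver ratio, B=golden ratio, C=root-5, D=root-2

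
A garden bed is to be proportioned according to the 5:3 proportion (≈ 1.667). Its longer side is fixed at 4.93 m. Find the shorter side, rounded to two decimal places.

5:3 ≈ 1.66667.
Shorter side = 4.93 ÷ 1.66667 ≈ 2.9580 → 2.96 m.

2.96 m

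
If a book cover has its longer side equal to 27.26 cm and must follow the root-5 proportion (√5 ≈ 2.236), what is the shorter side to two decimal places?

root-5 ≈ 2.23607.
Shorter side = 27.26 ÷ 2.23607 ≈ 12.1910 → 12.19 cm.

12.19 cm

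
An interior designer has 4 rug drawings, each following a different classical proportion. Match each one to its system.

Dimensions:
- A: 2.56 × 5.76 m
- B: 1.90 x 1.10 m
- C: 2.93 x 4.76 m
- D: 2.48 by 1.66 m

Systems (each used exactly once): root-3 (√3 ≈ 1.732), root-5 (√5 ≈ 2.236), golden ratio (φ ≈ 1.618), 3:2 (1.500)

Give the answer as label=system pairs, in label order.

A=root-5, B=root-3, C=golden ratio, D=3:2

A = 5.76/2.56 ≈ 2.250 → root-5 (2.236)
B = 1.90/1.10 ≈ 1.727 → root-3 (1.732)
C = 4.76/2.93 ≈ 1.625 → golden ratio (1.618)
D = 2.48/1.66 ≈ 1.494 → 3:2 (1.500)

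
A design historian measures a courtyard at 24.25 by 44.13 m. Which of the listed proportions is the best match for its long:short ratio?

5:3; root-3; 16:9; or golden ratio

Ratio = 44.13 / 24.25 ≈ 1.820.
Distances: 5:3 1.667 (Δ 0.153); root-3 1.732 (Δ 0.088); 16:9 1.778 (Δ 0.042); golden ratio 1.618 (Δ 0.202).

16:9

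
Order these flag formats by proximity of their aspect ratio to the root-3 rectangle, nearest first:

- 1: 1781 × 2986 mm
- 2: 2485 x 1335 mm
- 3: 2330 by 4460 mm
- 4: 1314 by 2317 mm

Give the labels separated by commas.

4, 1, 2, 3

Ratios: 1 = 2986 / 1781 ≈ 1.677; 2 = 2485 / 1335 ≈ 1.861; 3 = 4460 / 2330 ≈ 1.914; 4 = 2317 / 1314 ≈ 1.763.
|Δ from 1.732|: 1 0.055; 2 0.129; 3 0.182; 4 0.031.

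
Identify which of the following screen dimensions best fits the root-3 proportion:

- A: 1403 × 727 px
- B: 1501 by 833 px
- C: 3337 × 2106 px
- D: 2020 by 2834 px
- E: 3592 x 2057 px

Ratios (long/short): A ≈ 1.930; B ≈ 1.802; C ≈ 1.585; D ≈ 1.403; E ≈ 1.746.
root-3 ≈ 1.732; option E is nearest (Δ 0.014).

E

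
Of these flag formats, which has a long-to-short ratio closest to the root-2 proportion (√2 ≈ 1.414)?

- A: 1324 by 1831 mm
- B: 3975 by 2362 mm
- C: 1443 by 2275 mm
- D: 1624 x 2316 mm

Ratios (long/short): A ≈ 1.383; B ≈ 1.683; C ≈ 1.577; D ≈ 1.426.
root-2 ≈ 1.414; option D is nearest (Δ 0.012).

D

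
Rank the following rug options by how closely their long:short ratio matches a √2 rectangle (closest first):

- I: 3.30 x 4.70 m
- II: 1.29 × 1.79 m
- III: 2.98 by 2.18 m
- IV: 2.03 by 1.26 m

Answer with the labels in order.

I, II, III, IV

Ratios: I = 4.70 / 3.30 ≈ 1.424; II = 1.79 / 1.29 ≈ 1.388; III = 2.98 / 2.18 ≈ 1.367; IV = 2.03 / 1.26 ≈ 1.611.
|Δ from 1.414|: I 0.010; II 0.026; III 0.047; IV 0.197.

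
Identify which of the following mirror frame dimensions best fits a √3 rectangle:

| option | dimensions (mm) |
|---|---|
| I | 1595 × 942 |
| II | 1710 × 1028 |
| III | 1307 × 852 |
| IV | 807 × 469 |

IV

Ratios (long/short): I ≈ 1.693; II ≈ 1.663; III ≈ 1.534; IV ≈ 1.721.
root-3 ≈ 1.732; option IV is nearest (Δ 0.011).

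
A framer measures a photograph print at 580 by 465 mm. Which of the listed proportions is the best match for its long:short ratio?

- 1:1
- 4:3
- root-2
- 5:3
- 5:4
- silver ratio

Ratio = 580 / 465 ≈ 1.247.
Distances: 1:1 1.000 (Δ 0.247); 4:3 1.333 (Δ 0.086); root-2 1.414 (Δ 0.167); 5:3 1.667 (Δ 0.420); 5:4 1.250 (Δ 0.003); silver ratio 2.414 (Δ 1.167).

5:4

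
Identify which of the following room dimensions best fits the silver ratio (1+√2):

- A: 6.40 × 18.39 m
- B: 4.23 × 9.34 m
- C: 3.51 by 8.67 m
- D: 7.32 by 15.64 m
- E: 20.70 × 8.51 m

E

Target silver ratio ≈ 2.414.
A: 2.873 (Δ0.459)  B: 2.208 (Δ0.206)  C: 2.470 (Δ0.056)  D: 2.137 (Δ0.277)  E: 2.432 (Δ0.018)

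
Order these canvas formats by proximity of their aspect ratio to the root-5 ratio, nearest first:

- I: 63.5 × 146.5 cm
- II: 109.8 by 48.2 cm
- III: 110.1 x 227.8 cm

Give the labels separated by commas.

II, I, III

Ratios: I = 146.5 / 63.5 ≈ 2.307; II = 109.8 / 48.2 ≈ 2.278; III = 227.8 / 110.1 ≈ 2.069.
|Δ from 2.236|: I 0.071; II 0.042; III 0.167.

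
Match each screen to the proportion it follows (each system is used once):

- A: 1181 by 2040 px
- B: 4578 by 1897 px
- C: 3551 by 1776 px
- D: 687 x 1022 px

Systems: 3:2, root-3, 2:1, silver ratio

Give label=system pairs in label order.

A=root-3, B=silver ratio, C=2:1, D=3:2

Ratios: A ≈ 1.727; B ≈ 2.413; C ≈ 1.999; D ≈ 1.488.
Targets: 3:2 ≈ 1.500; root-3 ≈ 1.732; 2:1 ≈ 2.000; silver ratio ≈ 2.414.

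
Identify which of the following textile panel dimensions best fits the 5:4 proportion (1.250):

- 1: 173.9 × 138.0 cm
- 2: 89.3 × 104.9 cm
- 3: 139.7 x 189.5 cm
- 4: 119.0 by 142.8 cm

1

Target 5:4 ≈ 1.250.
1: 1.260 (Δ0.010)  2: 1.175 (Δ0.075)  3: 1.356 (Δ0.106)  4: 1.200 (Δ0.050)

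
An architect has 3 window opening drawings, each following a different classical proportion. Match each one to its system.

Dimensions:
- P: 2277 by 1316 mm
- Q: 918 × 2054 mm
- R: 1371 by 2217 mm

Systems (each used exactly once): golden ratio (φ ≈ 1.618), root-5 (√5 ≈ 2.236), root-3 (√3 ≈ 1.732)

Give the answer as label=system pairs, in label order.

Ratios: P ≈ 1.730; Q ≈ 2.237; R ≈ 1.617.
Targets: golden ratio ≈ 1.618; root-5 ≈ 2.236; root-3 ≈ 1.732.

P=root-3, Q=root-5, R=golden ratio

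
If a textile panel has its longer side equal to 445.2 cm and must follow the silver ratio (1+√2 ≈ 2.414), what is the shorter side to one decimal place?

184.4 cm

silver ratio ≈ 2.41421.
Shorter side = 445.2 ÷ 2.41421 ≈ 184.408 → 184.4 cm.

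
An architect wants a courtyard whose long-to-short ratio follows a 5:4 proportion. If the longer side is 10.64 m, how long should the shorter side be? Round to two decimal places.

5:4 = 1.25000.
Shorter side = 10.64 ÷ 1.25000 ≈ 8.5120 → 8.51 m.

8.51 m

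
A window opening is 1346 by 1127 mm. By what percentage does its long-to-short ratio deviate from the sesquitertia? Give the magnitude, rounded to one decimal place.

10.4%

Ratio = 1346 / 1127 ≈ 1.1943.
Ideal 4:3 ≈ 1.3333. |1.1943 − 1.3333| / 1.3333 ≈ 10.43% → 10.4%.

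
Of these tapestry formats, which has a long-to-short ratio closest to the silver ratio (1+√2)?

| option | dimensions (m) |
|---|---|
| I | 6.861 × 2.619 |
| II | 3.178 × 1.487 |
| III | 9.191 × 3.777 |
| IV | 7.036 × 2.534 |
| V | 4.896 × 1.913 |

III

Ratios (long/short): I ≈ 2.620; II ≈ 2.137; III ≈ 2.433; IV ≈ 2.777; V ≈ 2.559.
silver ratio ≈ 2.414; option III is nearest (Δ 0.019).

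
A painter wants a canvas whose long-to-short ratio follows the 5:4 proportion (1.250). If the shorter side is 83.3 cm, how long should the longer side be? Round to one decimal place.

104.1 cm

5:4 = 1.25000.
Longer side = 83.3 × 1.25000 ≈ 104.125 → 104.1 cm.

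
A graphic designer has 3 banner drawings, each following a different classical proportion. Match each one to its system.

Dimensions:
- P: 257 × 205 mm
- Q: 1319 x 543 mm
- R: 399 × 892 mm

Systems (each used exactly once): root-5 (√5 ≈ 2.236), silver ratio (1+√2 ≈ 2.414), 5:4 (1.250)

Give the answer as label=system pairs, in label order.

P=5:4, Q=silver ratio, R=root-5

Ratios: P ≈ 1.254; Q ≈ 2.429; R ≈ 2.236.
Targets: root-5 ≈ 2.236; silver ratio ≈ 2.414; 5:4 ≈ 1.250.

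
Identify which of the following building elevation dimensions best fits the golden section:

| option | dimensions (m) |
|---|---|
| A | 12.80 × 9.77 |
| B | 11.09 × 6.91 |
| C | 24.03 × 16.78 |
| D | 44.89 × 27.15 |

Ratios (long/short): A ≈ 1.310; B ≈ 1.605; C ≈ 1.432; D ≈ 1.653.
golden ratio ≈ 1.618; option B is nearest (Δ 0.013).

B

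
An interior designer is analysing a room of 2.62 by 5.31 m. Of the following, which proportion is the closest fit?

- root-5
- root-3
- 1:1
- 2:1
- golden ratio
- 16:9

5.31/2.62 ≈ 2.027. Nearest candidates are 2:1 (2.000, off by 0.027) and root-5 (2.236, off by 0.209).

2:1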